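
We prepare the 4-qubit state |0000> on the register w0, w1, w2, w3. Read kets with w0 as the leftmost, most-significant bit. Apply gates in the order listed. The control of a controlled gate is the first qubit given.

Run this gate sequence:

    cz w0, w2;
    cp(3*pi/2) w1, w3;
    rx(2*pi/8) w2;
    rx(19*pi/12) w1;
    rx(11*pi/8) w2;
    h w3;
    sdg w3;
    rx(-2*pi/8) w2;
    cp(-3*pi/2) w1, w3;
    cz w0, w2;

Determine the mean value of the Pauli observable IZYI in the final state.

In the final state, IZYI has expectation -sqrt(2)*sin(5*pi/16)*cos(5*pi/16)/2 + 2*sqrt(3)*sqrt(1/2 - sqrt(2)/4)*sqrt(sqrt(2)/4 + 1/2)*sin(5*pi/16)*cos(5*pi/16).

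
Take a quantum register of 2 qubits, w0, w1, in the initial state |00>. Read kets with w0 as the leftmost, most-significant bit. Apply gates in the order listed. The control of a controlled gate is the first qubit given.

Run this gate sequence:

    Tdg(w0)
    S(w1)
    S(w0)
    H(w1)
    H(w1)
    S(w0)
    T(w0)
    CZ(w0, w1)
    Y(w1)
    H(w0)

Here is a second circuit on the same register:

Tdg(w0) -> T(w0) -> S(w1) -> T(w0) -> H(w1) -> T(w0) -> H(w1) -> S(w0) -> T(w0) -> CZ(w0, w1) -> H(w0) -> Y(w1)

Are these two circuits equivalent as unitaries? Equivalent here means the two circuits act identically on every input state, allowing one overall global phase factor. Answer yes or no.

No: there is an input state on which the two circuits produce genuinely different outputs (not merely differing by a phase).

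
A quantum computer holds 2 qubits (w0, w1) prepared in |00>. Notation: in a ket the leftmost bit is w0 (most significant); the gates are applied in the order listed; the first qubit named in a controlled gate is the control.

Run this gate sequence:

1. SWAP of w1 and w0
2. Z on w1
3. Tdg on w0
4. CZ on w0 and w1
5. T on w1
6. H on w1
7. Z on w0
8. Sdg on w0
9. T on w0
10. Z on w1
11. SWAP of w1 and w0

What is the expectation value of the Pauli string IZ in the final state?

The expectation value of IZ is 1.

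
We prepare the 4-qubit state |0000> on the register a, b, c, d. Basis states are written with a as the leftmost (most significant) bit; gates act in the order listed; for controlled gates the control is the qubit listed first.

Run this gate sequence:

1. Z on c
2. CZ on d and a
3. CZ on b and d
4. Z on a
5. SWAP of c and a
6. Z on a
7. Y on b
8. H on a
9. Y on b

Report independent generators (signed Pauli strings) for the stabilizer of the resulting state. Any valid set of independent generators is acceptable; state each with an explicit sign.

One valid set of independent stabilizer generators is +XIII, +IZII, +IIZI, +IIIZ (any independent generating set of the same group is equally correct).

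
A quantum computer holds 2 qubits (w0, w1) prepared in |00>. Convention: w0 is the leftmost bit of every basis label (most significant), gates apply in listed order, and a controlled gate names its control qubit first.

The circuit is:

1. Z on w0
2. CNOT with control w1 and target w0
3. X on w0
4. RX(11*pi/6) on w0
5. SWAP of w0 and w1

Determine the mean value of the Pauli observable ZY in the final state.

The expectation value of ZY is -1/2.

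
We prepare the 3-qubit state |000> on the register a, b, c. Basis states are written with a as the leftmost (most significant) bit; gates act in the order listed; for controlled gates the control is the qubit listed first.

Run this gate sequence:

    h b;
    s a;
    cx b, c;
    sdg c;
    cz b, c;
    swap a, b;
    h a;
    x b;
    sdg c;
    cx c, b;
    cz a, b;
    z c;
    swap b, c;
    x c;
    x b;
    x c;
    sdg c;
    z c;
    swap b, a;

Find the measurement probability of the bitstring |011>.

Outcome |011> occurs with probability 0.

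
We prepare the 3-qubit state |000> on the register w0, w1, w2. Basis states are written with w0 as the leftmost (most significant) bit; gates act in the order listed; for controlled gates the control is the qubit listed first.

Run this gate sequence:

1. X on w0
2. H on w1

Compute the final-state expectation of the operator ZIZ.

The observable ZIZ averages to -1.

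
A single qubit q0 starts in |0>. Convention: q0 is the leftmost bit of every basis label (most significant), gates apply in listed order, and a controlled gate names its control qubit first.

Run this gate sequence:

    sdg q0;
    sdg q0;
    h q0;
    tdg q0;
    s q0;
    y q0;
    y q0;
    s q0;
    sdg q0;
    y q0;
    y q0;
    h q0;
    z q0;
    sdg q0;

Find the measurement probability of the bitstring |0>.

Outcome |0> occurs with probability sqrt(2)/4 + 1/2. Key observation: steps 6-11 multiply out to the identity, so the circuit reduces to the remaining gates.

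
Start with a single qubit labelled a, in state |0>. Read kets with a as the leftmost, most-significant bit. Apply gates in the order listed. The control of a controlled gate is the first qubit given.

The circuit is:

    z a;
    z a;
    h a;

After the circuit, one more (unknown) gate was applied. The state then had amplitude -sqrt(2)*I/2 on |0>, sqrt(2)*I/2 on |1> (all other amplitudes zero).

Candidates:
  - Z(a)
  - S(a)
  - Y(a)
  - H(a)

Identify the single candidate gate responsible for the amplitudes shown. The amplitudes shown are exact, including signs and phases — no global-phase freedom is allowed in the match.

The applied gate was Y(a).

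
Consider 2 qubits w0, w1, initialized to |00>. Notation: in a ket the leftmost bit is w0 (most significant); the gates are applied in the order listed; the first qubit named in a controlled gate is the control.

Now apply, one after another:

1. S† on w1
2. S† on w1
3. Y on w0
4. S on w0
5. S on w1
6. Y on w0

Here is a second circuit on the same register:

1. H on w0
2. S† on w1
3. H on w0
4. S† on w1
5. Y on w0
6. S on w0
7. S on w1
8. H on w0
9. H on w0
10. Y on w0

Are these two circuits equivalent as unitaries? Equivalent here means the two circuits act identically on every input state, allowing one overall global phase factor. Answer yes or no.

Yes, they are equivalent — the unitaries differ by at most a global phase.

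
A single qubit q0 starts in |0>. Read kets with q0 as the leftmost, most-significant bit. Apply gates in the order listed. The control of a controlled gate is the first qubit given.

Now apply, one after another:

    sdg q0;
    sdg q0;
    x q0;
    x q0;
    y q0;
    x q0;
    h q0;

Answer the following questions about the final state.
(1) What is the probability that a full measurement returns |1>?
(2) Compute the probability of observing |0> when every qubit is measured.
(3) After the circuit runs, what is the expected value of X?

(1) A full measurement returns |1> with probability 1/2. Key observation: gates 3-4 undo each other exactly, leaving only the rest of the circuit to track.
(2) Outcome |0> occurs with probability 1/2.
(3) The expectation value of X is 1.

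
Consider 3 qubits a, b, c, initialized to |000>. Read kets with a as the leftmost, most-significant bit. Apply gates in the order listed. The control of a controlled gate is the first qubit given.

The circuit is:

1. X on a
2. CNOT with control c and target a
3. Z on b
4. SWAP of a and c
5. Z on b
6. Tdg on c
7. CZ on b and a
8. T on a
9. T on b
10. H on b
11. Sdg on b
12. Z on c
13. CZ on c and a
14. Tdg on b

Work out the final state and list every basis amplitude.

The final amplitudes are sqrt(2)*exp(3*I*pi/4)/2 on |001>, sqrt(2)/2 on |011>, and 0 on every other basis state.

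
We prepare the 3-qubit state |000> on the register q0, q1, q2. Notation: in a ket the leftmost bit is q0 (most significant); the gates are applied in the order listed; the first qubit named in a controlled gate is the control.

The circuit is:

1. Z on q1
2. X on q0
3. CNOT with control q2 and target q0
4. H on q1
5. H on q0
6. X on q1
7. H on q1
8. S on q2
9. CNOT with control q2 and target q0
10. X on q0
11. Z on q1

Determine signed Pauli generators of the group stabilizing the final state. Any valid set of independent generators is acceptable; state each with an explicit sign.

One valid set of independent stabilizer generators is -XII, +IZI, +IIZ (any independent generating set of the same group is equally correct).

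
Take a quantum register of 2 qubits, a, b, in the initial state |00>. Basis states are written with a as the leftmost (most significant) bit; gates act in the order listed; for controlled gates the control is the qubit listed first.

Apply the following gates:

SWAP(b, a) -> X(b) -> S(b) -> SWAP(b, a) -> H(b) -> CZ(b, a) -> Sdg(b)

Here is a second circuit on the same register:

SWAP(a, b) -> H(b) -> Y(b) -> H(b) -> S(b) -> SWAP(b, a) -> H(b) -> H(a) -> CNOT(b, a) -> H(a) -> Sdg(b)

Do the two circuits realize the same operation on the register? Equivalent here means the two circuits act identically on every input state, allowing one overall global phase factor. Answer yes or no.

No, they are not equivalent — no single phase factor reconciles the two unitaries.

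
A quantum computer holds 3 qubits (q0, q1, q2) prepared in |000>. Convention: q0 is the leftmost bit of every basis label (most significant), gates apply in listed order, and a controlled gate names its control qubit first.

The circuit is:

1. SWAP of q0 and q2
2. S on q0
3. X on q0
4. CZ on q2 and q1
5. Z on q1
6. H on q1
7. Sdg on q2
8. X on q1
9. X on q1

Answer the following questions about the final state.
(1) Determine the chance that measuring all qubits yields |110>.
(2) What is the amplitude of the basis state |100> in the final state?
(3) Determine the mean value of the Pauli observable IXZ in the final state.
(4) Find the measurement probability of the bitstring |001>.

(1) The probability of measuring |110> is 1/2. Key observation: gates 8-9 undo each other exactly, leaving only the rest of the circuit to track.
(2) The amplitude on |100> is sqrt(2)/2.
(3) The observable IXZ averages to 1.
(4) Outcome |001> occurs with probability 0.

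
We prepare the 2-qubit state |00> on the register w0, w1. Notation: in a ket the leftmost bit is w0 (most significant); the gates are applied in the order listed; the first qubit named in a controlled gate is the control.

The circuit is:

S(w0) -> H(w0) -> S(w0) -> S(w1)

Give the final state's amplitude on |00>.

The amplitude on |00> is sqrt(2)/2.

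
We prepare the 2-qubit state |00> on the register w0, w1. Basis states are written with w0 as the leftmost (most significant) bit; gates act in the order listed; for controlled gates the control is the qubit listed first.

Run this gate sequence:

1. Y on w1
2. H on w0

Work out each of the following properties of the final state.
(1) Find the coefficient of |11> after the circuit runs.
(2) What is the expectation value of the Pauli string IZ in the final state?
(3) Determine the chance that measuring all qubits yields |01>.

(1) The final state's coefficient on |11> equals sqrt(2)*I/2.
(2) The expectation value of IZ is -1.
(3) The probability of measuring |01> is 1/2.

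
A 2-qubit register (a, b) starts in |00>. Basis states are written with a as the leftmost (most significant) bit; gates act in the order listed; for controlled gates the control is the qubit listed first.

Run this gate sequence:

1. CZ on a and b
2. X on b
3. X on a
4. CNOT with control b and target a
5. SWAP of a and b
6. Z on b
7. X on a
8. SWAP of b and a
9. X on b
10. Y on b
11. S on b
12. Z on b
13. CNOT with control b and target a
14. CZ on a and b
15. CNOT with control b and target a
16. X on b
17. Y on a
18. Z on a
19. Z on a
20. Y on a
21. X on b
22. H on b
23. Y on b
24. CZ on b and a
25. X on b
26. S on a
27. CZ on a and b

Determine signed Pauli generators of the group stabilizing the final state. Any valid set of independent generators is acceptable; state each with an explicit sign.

One valid set of independent stabilizer generators is -IX, +ZI (any independent generating set of the same group is equally correct). Key observation: the block from step 16 through step 21 cancels to the identity and can be dropped.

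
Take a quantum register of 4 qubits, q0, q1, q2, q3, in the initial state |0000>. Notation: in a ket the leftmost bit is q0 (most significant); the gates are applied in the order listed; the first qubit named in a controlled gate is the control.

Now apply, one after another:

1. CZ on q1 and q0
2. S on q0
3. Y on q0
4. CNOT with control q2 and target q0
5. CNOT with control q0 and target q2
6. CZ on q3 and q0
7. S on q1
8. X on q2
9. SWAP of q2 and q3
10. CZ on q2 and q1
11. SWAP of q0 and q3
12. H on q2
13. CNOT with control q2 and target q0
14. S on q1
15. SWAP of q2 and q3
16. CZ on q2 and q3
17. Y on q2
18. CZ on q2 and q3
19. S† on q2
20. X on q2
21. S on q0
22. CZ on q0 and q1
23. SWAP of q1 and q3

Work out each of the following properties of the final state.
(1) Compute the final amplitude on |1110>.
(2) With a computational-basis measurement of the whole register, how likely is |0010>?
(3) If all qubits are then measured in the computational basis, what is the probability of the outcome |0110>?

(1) The final state's coefficient on |1110> equals -sqrt(2)*I/2.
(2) A full measurement returns |0010> with probability 1/2.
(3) The probability of measuring |0110> is 0.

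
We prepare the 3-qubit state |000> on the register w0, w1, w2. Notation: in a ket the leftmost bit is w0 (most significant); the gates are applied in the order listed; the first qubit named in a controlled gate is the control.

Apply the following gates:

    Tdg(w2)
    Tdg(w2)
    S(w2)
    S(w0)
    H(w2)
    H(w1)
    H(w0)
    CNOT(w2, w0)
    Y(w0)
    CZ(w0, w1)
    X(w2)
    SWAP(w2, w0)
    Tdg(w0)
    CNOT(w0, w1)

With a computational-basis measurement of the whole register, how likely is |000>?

The probability of measuring |000> is 1/8.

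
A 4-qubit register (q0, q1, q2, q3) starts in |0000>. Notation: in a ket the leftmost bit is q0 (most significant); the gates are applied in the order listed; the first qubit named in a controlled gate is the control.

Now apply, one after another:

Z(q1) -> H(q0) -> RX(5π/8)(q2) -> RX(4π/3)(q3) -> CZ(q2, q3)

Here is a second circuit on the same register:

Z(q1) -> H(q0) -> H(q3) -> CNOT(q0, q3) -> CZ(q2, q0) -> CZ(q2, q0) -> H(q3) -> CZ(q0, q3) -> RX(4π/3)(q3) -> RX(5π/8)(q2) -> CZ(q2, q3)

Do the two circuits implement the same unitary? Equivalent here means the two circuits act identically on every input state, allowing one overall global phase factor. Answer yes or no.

Yes — the two circuits implement the same unitary up to a global phase.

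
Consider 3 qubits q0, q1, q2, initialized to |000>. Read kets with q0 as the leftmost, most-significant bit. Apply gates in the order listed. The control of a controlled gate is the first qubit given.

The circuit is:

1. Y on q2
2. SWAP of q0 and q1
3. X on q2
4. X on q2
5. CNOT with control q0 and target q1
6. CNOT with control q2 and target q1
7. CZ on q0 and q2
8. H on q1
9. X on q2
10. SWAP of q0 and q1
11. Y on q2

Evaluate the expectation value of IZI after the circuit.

The observable IZI averages to 1.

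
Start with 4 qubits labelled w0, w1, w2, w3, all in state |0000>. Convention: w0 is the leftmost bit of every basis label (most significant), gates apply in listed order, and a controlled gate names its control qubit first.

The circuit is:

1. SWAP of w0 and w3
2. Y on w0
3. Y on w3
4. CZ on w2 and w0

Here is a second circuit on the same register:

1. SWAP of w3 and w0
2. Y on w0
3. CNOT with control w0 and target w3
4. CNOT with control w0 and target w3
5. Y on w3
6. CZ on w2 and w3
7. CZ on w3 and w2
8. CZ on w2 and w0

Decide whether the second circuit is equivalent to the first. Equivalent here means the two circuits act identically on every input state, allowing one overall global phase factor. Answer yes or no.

Yes — the two circuits implement the same unitary up to a global phase.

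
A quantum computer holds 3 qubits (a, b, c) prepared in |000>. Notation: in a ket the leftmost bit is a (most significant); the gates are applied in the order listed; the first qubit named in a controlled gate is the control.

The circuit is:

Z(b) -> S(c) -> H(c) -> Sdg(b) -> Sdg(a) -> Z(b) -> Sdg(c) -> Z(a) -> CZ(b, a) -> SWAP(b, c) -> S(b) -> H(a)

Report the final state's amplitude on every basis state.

After the circuit, the state carries amplitude 1/2 on |000>, 0 on |001>, 1/2 on |010>, 0 on |011>, 1/2 on |100>, 0 on |101>, 1/2 on |110>, 0 on |111>.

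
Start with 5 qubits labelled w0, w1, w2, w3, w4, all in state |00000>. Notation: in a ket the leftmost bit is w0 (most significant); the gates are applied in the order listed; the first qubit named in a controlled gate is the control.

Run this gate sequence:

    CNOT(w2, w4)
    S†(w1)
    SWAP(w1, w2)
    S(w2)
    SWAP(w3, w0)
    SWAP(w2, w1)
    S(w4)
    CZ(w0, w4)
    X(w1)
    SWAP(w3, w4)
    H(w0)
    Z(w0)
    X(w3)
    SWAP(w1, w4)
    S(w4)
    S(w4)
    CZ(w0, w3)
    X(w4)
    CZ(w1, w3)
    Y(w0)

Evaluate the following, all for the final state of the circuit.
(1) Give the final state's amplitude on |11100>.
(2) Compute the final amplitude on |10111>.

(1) |11100> carries amplitude 0 in the final state.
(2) |10111> carries amplitude 0 in the final state.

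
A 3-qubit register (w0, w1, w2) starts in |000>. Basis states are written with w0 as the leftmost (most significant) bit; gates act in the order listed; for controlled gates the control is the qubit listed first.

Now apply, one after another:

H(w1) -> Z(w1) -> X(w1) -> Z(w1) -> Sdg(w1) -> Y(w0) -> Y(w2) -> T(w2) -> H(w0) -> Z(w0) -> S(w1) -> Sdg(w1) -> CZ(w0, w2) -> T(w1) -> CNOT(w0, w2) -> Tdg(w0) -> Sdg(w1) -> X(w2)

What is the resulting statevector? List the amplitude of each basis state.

The final amplitudes are exp(I*pi/4)/2 on |000>, 0 on |001>, -I/2 on |010>, 0 on |011>, 0 on |100>, -1/2 on |101>, 0 on |110>, exp(I*pi/4)/2 on |111>.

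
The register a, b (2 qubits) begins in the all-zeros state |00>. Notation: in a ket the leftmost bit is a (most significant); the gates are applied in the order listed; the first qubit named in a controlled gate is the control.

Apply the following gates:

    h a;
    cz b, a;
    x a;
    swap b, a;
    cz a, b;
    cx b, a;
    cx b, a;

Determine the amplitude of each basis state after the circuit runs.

The final amplitudes are sqrt(2)/2 on |00>, sqrt(2)/2 on |01>, 0 on |10>, 0 on |11>.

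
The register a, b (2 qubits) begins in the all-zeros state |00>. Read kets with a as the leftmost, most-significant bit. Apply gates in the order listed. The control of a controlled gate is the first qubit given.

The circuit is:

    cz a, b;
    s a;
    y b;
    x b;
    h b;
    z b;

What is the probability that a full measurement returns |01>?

Outcome |01> occurs with probability 1/2.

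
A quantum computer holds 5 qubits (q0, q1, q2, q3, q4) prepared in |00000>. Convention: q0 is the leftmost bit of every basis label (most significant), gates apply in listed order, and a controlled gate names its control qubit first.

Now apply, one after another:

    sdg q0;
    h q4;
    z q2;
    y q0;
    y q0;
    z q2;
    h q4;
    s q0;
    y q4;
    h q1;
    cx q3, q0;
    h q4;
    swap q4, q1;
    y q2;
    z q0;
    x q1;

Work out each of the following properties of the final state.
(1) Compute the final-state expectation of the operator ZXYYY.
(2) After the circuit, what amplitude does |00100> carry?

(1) The observable ZXYYY averages to 0.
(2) The final state's coefficient on |00100> equals 1/2.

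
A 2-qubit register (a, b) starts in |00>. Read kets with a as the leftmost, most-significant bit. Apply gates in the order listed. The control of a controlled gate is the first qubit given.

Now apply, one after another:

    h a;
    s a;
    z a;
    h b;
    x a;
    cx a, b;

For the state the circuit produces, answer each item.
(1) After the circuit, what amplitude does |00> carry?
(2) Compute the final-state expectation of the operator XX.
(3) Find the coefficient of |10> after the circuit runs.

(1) The amplitude on |00> is -I/2.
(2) In the final state, XX has expectation 0.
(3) The final state's coefficient on |10> equals 1/2.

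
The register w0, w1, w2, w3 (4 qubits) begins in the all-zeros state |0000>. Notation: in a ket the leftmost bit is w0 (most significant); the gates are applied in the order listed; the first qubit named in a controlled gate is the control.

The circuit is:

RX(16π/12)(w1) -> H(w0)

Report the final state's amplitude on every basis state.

The final amplitudes are -sqrt(2)/4 on |0000>, -sqrt(6)*I/4 on |0100>, -sqrt(2)/4 on |1000>, -sqrt(6)*I/4 on |1100>, and 0 on every other basis state.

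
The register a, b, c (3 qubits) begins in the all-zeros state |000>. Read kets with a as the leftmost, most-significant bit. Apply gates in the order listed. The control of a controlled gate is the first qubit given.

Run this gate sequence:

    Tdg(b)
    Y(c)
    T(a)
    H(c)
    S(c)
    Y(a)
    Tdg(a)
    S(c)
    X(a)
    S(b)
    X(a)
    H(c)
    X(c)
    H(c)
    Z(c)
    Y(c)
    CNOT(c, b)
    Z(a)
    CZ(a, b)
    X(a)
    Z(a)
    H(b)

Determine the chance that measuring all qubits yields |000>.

A full measurement returns |000> with probability 1/4. Key observation: the block from step 12 through step 15 cancels to the identity and can be dropped.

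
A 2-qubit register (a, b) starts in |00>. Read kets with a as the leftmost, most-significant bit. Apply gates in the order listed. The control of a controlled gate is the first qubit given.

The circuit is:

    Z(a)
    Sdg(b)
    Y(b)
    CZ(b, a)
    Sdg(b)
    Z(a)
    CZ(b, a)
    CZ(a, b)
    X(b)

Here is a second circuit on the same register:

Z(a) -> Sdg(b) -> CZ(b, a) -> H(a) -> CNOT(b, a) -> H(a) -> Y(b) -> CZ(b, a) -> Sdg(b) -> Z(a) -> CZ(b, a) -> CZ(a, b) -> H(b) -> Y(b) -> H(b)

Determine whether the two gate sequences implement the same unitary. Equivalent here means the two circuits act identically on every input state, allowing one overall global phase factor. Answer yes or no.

No — the two circuits implement different unitaries, even allowing a global phase.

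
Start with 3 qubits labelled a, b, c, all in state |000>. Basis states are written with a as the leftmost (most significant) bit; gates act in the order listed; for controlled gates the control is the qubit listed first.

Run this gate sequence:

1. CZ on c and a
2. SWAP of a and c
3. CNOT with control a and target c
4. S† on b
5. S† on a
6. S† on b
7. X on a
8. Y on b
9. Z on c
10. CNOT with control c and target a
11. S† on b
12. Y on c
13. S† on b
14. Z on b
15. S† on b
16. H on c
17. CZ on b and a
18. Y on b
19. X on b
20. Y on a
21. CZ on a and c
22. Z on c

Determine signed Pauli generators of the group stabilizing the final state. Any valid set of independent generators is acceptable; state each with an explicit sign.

The stabilizer group can be generated by +IIX, +ZII, -IZI, among other valid generating sets.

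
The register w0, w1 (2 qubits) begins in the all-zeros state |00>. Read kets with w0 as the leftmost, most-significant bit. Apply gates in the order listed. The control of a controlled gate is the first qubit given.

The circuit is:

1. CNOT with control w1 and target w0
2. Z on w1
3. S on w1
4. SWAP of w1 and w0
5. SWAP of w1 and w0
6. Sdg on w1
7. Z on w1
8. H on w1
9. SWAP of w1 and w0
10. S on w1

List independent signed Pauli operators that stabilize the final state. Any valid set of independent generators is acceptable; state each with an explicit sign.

The stabilizer group can be generated by +XI, +IZ, among other valid generating sets. Key observation: steps 2-7 multiply out to the identity, so the circuit reduces to the remaining gates.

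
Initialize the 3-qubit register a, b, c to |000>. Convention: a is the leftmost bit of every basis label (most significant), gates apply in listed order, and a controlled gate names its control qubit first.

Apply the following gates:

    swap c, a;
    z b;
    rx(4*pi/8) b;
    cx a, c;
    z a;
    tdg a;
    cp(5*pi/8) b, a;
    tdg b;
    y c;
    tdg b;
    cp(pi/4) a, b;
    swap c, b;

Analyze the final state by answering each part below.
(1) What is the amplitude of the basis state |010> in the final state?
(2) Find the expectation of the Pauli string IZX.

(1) |010> carries amplitude sqrt(2)*I/2 in the final state.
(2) In the final state, IZX has expectation 1.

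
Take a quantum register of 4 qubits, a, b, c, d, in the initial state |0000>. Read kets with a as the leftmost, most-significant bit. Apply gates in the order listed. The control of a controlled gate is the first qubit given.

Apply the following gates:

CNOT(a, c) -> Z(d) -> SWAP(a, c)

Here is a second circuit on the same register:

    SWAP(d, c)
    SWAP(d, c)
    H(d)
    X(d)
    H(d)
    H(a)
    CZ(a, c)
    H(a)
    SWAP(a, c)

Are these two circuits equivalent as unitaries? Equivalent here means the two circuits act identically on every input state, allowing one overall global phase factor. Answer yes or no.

No, they are not equivalent — no single phase factor reconciles the two unitaries.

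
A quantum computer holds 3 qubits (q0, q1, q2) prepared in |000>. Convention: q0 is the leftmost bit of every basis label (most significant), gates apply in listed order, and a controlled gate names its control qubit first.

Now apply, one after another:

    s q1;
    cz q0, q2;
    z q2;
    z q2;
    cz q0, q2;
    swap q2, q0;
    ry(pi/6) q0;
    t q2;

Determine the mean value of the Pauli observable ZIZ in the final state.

The expectation value of ZIZ is sqrt(3)/2.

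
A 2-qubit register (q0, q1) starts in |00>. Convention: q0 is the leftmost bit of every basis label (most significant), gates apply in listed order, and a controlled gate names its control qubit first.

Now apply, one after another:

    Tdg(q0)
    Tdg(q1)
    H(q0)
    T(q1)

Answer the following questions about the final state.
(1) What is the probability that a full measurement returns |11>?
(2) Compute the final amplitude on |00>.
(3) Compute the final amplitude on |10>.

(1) The probability of measuring |11> is 0.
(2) The final state's coefficient on |00> equals sqrt(2)/2.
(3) |10> carries amplitude sqrt(2)/2 in the final state.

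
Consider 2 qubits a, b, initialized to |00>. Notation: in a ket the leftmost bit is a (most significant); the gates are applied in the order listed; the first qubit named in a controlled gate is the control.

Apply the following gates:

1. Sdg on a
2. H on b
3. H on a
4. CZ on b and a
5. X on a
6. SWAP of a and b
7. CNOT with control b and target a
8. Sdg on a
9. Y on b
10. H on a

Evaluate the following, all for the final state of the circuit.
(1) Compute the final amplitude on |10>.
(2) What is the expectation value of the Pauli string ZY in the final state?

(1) |10> carries amplitude sqrt(2)*(1 - I)/4 in the final state.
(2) The expectation value of ZY is -1.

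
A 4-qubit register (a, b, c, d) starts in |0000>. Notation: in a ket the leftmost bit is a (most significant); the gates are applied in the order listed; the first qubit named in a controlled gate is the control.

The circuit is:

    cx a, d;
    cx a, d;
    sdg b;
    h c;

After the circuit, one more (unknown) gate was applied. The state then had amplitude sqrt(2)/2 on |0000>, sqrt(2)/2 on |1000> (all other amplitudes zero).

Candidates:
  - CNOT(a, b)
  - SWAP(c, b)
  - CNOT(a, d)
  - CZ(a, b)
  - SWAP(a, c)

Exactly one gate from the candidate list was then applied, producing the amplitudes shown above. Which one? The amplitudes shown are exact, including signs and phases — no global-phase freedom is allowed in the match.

It was SWAP(a, c) that produced the state shown. Key observation: steps 1-2 multiply out to the identity, so the circuit reduces to the remaining gates.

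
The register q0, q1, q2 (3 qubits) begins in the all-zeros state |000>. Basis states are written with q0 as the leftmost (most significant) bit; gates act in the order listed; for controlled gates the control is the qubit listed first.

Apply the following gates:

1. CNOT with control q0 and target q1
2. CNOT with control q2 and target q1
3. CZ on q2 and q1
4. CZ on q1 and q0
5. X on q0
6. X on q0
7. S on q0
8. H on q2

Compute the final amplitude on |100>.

The final state's coefficient on |100> equals 0.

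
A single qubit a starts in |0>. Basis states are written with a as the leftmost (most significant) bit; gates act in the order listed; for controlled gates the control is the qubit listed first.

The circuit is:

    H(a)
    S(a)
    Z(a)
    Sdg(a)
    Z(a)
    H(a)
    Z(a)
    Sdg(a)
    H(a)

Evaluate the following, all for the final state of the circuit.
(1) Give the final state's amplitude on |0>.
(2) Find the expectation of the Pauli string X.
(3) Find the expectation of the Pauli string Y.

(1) |0> carries amplitude sqrt(2)/2 in the final state.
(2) In the final state, X has expectation 1.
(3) In the final state, Y has expectation 0.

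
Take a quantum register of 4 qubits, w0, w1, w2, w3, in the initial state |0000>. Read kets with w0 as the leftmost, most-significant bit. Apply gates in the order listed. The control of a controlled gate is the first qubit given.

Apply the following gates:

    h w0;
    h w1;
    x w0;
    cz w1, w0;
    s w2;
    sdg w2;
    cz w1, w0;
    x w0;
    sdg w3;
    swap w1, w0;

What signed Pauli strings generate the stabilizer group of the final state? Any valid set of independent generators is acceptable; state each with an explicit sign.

The final state is stabilized by the group generated by +XIII, +IXII, +IIZI, +IIIZ; other independent generating sets are equally valid. Key observation: gates 3-8 undo each other exactly, leaving only the rest of the circuit to track.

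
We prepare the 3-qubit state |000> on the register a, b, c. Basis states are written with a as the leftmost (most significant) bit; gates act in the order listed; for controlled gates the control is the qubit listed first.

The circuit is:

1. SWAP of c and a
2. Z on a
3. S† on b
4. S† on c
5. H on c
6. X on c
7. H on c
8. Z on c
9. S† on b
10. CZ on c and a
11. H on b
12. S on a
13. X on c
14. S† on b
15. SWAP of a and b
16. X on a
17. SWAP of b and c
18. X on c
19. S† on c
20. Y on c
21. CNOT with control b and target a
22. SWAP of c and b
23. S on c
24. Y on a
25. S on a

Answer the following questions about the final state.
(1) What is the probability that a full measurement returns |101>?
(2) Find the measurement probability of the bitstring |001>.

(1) Outcome |101> occurs with probability 1/2. Key observation: gates 5-8 undo each other exactly, leaving only the rest of the circuit to track.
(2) Outcome |001> occurs with probability 1/2.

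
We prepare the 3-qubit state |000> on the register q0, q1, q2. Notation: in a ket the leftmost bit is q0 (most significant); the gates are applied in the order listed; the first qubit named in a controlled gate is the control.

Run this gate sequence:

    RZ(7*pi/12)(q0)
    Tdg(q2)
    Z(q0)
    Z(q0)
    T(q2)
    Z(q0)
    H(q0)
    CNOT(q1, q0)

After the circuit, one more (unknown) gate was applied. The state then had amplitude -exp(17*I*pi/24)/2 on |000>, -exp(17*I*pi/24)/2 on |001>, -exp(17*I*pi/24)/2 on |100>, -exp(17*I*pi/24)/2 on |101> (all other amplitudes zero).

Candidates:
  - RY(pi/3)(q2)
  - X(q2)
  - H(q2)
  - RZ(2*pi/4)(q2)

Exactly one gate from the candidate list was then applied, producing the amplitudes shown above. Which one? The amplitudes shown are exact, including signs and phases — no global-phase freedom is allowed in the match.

It was H(q2) that produced the state shown. Key observation: steps 2-5 multiply out to the identity, so the circuit reduces to the remaining gates.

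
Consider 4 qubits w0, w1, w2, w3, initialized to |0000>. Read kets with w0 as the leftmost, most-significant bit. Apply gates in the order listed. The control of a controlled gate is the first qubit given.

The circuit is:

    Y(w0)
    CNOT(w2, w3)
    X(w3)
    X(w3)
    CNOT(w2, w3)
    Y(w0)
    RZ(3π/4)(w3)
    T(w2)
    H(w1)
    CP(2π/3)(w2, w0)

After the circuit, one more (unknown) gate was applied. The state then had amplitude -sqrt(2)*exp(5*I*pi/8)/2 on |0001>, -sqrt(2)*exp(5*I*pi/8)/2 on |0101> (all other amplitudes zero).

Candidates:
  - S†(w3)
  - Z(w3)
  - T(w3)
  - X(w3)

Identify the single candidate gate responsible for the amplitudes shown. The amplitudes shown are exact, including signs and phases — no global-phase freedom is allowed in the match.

It was X(w3) that produced the state shown. Key observation: the block from step 1 through step 6 cancels to the identity and can be dropped.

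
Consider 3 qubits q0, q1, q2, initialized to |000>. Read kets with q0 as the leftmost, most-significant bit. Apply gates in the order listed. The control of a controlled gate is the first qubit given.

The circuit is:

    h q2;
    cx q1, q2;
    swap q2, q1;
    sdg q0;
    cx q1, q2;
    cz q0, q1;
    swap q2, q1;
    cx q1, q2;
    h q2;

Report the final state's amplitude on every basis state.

The resulting statevector has amplitude 1/2 on |000>, 1/2 on |001>, 1/2 on |010>, 1/2 on |011>, 0 on |100>, 0 on |101>, 0 on |110>, 0 on |111>.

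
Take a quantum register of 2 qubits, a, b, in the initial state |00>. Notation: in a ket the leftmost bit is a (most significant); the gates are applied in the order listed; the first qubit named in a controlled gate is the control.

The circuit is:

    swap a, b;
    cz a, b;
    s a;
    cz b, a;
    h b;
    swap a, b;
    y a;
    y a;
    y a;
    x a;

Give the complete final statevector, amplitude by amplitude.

After the circuit, the state carries amplitude sqrt(2)*I/2 on |00>, 0 on |01>, -sqrt(2)*I/2 on |10>, 0 on |11>.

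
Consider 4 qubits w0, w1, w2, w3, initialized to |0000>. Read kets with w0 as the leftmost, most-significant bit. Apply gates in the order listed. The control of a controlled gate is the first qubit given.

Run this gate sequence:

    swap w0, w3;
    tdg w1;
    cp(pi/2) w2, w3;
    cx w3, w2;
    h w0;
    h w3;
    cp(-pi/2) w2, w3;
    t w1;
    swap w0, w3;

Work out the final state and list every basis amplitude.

The resulting statevector has amplitude 1/2 on |0000>, 1/2 on |0001>, 1/2 on |1000>, 1/2 on |1001>, and 0 on every other basis state.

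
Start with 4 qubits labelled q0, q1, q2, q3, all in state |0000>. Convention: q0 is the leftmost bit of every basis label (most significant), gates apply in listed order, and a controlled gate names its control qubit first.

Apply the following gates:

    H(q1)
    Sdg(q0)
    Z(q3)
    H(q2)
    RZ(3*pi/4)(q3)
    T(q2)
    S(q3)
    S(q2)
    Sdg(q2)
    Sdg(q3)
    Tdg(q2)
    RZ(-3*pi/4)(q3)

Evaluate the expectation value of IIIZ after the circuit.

The observable IIIZ averages to 1. Key observation: steps 5-12 multiply out to the identity, so the circuit reduces to the remaining gates.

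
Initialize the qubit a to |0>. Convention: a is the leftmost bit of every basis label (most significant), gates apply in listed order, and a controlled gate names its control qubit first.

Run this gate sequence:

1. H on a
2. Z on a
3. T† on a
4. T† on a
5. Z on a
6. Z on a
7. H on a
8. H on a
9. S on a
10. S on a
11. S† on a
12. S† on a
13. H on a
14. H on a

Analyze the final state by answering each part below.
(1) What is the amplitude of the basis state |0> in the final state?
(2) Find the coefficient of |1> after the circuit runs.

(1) |0> carries amplitude sqrt(2)/2 in the final state. Key observation: the block from step 7 through step 14 cancels to the identity and can be dropped.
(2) |1> carries amplitude sqrt(2)*I/2 in the final state.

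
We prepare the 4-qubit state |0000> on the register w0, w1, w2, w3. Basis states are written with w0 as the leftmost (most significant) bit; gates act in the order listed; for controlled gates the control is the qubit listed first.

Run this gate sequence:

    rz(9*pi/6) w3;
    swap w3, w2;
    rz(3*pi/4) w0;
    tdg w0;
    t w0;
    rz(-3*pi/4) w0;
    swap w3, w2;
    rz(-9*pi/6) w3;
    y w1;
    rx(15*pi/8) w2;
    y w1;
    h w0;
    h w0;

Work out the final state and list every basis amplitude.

The final amplitudes are -cos(pi/16) on |0000>, -I*sin(pi/16) on |0010>, and 0 on every other basis state. Key observation: steps 1-8 multiply out to the identity, so the circuit reduces to the remaining gates.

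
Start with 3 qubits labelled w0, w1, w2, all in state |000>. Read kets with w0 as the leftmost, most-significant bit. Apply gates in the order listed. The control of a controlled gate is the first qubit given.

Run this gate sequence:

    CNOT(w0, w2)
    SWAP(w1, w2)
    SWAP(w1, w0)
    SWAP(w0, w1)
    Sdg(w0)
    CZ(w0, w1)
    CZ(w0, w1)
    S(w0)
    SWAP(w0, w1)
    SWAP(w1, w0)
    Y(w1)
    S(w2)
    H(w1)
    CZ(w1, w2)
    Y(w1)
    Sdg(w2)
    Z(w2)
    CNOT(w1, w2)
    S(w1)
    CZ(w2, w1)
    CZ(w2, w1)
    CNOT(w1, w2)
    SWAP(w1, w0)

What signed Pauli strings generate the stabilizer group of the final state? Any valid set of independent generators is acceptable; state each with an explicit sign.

One valid set of independent stabilizer generators is +YII, +IZI, +IIZ (any independent generating set of the same group is equally correct). Key observation: steps 3-10 multiply out to the identity, so the circuit reduces to the remaining gates.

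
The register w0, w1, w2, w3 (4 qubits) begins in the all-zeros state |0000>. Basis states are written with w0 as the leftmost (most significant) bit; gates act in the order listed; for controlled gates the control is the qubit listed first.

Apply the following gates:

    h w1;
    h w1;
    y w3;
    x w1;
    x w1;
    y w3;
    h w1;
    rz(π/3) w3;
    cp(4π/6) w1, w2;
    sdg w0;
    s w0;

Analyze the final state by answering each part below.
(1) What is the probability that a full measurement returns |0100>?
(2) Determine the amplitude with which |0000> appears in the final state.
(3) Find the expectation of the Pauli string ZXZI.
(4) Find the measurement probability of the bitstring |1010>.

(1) A full measurement returns |0100> with probability 1/2. Key observation: the block from step 2 through step 7 cancels to the identity and can be dropped.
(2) The amplitude on |0000> is -sqrt(2)*exp(5*I*pi/6)/2.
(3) In the final state, ZXZI has expectation 1.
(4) Outcome |1010> occurs with probability 0.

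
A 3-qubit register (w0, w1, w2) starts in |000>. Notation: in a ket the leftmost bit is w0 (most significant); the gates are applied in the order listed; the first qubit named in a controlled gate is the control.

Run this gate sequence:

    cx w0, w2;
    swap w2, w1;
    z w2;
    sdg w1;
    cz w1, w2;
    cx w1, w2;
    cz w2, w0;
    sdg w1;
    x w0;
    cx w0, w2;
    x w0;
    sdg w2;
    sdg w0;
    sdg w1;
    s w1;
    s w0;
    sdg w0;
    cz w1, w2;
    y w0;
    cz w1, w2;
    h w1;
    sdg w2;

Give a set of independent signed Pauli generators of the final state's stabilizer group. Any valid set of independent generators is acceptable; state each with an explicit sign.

The stabilizer group can be generated by +IXI, -ZII, -IIZ, among other valid generating sets. Key observation: steps 13-16 multiply out to the identity, so the circuit reduces to the remaining gates.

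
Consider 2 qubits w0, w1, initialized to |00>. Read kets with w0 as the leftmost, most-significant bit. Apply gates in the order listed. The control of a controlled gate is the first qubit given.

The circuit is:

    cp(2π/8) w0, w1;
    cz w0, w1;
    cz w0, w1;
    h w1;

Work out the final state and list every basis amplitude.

The resulting statevector has amplitude sqrt(2)/2 on |00>, sqrt(2)/2 on |01>, 0 on |10>, 0 on |11>. Key observation: gates 2-3 undo each other exactly, leaving only the rest of the circuit to track.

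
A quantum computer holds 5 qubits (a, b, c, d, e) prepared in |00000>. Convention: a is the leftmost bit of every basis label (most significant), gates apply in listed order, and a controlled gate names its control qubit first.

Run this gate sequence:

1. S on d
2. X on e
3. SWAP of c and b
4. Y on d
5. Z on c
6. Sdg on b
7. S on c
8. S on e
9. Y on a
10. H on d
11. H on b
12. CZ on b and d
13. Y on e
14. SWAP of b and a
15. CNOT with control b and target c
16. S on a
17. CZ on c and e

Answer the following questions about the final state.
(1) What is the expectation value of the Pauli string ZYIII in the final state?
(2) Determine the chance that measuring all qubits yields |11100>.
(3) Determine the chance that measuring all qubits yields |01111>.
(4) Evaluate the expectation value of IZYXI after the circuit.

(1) The observable ZYIII averages to 0.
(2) Outcome |11100> occurs with probability 1/4.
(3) The probability of measuring |01111> is 0.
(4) In the final state, IZYXI has expectation 0.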